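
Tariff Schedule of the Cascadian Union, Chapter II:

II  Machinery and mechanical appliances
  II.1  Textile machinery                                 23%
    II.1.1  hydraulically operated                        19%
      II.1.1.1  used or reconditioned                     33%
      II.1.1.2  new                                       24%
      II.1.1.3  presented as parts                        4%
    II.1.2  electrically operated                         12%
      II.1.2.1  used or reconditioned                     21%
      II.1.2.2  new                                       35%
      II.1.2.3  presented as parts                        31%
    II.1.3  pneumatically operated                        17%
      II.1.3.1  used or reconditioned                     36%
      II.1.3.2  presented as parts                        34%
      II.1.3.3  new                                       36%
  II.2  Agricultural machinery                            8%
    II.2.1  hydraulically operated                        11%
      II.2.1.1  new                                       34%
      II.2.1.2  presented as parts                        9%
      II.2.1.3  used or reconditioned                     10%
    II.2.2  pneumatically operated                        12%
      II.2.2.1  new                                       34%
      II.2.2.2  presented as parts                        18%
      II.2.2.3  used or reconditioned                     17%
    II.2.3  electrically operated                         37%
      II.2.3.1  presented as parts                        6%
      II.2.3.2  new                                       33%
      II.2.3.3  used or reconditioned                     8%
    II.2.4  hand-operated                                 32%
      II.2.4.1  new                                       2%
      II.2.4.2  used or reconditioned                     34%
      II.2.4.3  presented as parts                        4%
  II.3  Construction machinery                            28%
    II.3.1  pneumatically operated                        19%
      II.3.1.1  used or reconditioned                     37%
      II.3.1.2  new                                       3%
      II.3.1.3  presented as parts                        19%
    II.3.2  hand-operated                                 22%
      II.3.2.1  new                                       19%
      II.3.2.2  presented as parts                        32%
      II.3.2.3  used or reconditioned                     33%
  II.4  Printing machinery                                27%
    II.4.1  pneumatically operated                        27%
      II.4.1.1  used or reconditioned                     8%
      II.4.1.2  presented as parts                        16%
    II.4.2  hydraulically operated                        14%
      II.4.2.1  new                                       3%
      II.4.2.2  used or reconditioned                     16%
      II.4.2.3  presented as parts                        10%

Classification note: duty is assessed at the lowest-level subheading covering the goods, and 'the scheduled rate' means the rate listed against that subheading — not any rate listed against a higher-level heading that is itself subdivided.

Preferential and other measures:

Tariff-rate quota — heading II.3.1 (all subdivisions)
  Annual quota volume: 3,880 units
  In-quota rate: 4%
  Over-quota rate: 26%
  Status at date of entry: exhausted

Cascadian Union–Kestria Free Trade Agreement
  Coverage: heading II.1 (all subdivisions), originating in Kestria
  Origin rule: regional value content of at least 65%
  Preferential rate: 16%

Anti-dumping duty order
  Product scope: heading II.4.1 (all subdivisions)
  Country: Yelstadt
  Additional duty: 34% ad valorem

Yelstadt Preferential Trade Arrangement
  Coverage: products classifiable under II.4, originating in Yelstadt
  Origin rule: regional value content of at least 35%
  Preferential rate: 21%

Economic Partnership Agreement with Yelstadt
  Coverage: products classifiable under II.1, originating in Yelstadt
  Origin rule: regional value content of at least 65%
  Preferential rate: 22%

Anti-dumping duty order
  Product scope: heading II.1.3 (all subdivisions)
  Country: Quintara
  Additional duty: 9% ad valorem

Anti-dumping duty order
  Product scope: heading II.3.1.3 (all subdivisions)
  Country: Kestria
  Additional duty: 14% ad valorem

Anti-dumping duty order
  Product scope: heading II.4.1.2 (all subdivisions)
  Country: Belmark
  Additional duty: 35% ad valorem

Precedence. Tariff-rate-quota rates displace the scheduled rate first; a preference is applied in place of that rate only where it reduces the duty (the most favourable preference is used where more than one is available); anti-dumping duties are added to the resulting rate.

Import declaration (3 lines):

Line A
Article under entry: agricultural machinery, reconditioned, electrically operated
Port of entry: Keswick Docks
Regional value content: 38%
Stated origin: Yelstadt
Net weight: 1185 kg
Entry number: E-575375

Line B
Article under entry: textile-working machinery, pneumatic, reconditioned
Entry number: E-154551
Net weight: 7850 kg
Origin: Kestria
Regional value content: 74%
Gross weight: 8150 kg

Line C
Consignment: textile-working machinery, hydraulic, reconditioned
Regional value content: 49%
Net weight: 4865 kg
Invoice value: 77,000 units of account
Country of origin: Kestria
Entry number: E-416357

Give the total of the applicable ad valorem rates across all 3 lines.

Line A: agricultural → II.2; electrically operated → II.2.3; reconditioned → II.2.3.3. Scheduled 8%. Yelstadt agreement on II.4: II.2.3.3 not covered; Yelstadt agreement on II.1: II.2.3.3 not covered. → 8%.
Line B: textile-working → II.1; pneumatic → II.1.3; reconditioned → II.1.3.1. Scheduled 36%. Kestria agreement on II.1: RVC ≥ 65% → 16% available; preferential 16%. → 16%.
Line C: textile-working → II.1; hydraulic → II.1.1; reconditioned → II.1.1.1. Scheduled 33%. Kestria agreement on II.1: RVC < 65%. → 33%.
Sum: 8% + 16% + 33% = 57%.

57%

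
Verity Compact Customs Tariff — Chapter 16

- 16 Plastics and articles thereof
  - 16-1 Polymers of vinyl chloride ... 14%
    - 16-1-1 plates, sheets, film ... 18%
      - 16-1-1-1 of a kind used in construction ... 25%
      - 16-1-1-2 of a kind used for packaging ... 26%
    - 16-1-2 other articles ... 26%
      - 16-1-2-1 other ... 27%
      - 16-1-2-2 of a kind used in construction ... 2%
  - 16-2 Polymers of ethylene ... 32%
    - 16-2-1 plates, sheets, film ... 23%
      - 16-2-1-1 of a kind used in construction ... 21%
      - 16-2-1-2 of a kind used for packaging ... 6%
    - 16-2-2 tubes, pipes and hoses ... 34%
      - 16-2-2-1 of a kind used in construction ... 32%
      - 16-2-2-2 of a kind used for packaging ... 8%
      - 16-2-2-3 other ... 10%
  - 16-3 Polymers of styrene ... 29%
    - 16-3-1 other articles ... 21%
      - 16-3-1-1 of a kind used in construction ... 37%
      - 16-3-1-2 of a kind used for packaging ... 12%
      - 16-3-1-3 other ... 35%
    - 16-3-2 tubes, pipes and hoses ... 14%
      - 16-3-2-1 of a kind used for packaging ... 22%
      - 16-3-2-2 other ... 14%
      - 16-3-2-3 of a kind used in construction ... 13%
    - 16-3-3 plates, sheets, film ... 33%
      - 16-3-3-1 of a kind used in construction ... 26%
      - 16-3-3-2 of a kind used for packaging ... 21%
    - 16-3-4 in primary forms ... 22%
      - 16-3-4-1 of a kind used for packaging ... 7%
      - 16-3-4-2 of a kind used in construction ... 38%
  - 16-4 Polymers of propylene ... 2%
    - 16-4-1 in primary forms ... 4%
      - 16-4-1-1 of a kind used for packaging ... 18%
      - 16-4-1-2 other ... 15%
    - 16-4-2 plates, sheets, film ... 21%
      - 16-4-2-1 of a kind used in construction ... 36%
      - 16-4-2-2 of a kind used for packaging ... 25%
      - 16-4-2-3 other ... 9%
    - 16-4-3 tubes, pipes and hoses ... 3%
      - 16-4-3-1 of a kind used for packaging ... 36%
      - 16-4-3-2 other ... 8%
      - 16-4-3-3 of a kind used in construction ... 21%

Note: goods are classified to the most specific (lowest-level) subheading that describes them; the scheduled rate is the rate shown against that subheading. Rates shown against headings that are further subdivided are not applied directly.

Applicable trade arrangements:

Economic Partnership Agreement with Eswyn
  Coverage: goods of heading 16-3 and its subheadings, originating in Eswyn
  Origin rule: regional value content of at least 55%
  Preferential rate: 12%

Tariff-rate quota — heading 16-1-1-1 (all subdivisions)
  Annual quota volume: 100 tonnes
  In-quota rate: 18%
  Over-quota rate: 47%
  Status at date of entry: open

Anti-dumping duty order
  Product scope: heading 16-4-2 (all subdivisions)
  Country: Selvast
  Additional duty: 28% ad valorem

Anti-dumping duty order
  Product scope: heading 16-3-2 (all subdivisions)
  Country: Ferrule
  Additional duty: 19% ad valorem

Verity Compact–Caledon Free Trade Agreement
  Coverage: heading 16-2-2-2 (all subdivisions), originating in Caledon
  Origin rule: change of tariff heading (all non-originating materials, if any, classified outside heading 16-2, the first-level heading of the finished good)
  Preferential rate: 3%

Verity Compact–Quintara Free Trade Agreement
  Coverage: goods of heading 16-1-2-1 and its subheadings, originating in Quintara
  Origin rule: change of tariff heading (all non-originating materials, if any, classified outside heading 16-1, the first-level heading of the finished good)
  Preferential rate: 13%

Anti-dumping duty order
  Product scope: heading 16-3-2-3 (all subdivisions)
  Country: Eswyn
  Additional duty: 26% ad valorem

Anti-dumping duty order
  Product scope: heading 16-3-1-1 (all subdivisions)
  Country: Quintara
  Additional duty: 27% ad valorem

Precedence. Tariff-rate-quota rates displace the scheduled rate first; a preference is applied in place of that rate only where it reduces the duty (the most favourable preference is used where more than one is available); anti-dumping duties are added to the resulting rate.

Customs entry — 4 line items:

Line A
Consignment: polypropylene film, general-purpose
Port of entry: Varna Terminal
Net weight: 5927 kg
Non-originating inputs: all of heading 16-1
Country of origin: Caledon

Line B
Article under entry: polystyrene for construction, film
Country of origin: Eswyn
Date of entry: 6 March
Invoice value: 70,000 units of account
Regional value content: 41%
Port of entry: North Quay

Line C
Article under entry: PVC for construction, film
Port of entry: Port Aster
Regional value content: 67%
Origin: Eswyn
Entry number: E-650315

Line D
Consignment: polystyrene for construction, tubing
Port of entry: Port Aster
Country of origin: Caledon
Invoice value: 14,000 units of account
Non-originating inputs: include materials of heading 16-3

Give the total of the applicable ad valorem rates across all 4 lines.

Line A: polypropylene → 16-4; film → 16-4-2; general-purpose → 16-4-2-3. Scheduled 9%. Caledon agreement on 16-2-2-2: 16-4-2-3 not covered. → 9%.
Line B: polystyrene → 16-3; film → 16-3-3; for construction → 16-3-3-1. Scheduled 26%. Eswyn agreement on 16-3: RVC < 55%. → 26%.
Line C: PVC → 16-1; film → 16-1-1; for construction → 16-1-1-1. Scheduled 25%. quota on 16-1-1-1 open → in-quota 18%; Eswyn agreement on 16-3: 16-1-1-1 not covered. → 18%.
Line D: polystyrene → 16-3; tubing → 16-3-2; for construction → 16-3-2-3. Scheduled 13%. Caledon agreement on 16-2-2-2: 16-3-2-3 not covered. → 13%.
Sum: 9% + 26% + 18% + 13% = 66%.

66%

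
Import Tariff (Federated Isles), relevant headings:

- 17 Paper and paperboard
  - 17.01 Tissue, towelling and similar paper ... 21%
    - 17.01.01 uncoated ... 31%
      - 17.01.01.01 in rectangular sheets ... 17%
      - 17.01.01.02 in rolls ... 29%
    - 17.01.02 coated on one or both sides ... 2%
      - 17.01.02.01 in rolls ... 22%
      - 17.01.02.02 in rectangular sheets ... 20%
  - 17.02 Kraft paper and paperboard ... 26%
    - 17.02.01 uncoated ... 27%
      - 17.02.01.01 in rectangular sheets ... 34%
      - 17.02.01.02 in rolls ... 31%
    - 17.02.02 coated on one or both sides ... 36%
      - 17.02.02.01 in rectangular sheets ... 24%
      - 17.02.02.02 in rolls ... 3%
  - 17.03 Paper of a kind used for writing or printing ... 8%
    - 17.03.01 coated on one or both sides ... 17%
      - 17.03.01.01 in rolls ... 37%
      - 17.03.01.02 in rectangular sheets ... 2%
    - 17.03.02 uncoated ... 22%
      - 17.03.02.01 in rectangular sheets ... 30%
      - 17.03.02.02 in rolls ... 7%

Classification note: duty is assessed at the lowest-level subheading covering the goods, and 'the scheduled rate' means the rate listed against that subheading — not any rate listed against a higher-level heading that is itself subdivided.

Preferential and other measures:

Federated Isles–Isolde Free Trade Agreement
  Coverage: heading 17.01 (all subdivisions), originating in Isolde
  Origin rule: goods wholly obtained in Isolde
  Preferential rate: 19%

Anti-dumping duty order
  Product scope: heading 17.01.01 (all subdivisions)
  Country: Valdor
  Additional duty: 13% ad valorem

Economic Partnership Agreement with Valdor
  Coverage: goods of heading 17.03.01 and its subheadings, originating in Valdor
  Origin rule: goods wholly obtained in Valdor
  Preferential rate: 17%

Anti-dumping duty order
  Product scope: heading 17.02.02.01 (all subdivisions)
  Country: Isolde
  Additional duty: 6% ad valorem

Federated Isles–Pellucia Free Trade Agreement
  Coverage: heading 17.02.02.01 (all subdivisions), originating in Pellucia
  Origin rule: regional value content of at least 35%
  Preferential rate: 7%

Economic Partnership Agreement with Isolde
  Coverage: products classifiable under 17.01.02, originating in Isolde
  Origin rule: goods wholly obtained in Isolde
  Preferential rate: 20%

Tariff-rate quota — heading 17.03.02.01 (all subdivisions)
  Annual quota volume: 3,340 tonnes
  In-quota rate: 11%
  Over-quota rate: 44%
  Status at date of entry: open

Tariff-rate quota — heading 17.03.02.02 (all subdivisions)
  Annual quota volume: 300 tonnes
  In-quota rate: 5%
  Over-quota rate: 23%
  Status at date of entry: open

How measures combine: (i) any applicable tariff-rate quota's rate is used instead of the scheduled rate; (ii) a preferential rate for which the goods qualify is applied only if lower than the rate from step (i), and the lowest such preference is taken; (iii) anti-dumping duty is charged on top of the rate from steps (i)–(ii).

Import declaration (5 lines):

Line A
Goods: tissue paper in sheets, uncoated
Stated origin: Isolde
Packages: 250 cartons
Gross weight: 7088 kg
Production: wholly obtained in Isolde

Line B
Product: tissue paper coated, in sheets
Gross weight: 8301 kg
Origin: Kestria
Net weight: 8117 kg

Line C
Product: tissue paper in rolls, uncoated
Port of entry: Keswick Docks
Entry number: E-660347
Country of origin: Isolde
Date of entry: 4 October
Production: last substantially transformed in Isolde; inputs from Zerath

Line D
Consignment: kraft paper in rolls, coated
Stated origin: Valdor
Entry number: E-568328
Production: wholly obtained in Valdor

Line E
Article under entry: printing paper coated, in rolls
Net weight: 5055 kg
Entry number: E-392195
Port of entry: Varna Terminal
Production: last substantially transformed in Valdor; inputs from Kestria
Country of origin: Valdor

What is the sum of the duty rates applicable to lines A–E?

106%

Line A: tissue paper → 17.01; uncoated → 17.01.01; in sheets → 17.01.01.01. Scheduled 17%. Isolde agreement on 17.01: wholly obtained → 19% available; Isolde agreement on 17.01.02: 17.01.01.01 not covered; preference 19% not lower than 17% → no reduction. → 17%.
Line B: tissue paper → 17.01; coated → 17.01.02; in sheets → 17.01.02.02. Scheduled 20%. No special measure applies. → 20%.
Line C: tissue paper → 17.01; uncoated → 17.01.01; in rolls → 17.01.01.02. Scheduled 29%. Isolde agreement on 17.01: not wholly obtained; Isolde agreement on 17.01.02: 17.01.01.02 not covered. → 29%.
Line D: kraft paper → 17.02; coated → 17.02.02; in rolls → 17.02.02.02. Scheduled 3%. Valdor agreement on 17.03.01: 17.02.02.02 not covered. → 3%.
Line E: printing paper → 17.03; coated → 17.03.01; in rolls → 17.03.01.01. Scheduled 37%. Valdor agreement on 17.03.01: not wholly obtained. → 37%.
Sum: 17% + 20% + 29% + 3% + 37% = 106%.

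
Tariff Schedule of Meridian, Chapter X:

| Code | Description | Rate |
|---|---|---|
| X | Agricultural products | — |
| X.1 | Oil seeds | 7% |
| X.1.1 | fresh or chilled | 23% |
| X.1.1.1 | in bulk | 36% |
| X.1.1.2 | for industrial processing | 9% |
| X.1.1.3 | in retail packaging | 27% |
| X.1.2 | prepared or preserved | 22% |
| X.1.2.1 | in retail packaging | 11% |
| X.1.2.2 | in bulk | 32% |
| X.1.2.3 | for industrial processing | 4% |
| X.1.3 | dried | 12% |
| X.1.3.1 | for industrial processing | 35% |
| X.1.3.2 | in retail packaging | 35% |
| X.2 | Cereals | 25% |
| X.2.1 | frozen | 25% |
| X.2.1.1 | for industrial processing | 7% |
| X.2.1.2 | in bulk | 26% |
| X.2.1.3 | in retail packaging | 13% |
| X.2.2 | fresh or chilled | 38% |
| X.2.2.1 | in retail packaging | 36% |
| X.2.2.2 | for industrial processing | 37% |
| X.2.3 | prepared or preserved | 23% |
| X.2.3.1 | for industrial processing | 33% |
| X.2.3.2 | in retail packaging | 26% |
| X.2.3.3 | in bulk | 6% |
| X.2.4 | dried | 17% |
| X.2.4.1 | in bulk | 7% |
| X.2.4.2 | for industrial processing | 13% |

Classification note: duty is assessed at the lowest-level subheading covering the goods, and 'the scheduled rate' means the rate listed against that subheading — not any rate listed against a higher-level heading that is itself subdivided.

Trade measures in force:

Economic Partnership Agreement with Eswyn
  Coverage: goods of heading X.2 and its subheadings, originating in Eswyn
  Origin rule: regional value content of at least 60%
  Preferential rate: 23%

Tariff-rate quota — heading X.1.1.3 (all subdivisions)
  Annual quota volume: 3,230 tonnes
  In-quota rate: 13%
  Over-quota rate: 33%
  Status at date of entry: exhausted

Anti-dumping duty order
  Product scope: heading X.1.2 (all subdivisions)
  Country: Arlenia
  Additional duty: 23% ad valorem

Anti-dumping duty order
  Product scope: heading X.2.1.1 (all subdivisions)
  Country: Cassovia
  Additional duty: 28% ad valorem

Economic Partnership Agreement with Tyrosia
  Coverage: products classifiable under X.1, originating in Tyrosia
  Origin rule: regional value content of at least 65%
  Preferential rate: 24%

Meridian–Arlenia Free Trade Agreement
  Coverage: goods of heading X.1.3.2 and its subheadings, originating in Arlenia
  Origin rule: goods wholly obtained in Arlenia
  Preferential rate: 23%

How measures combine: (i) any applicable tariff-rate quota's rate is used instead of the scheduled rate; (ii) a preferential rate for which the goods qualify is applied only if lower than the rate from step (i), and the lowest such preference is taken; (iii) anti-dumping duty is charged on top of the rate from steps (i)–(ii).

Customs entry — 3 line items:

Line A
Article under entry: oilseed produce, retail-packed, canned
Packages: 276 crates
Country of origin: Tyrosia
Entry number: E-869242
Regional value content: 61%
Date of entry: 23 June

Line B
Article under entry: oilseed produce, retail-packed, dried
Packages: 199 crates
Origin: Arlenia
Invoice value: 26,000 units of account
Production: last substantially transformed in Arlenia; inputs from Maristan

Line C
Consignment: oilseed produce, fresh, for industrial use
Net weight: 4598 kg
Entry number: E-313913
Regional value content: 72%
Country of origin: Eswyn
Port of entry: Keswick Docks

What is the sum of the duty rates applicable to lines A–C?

Line A: oilseed → X.1; canned → X.1.2; retail-packed → X.1.2.1. Scheduled 11%. Tyrosia agreement on X.1: RVC < 65%. → 11%.
Line B: oilseed → X.1; dried → X.1.3; retail-packed → X.1.3.2. Scheduled 35%. Arlenia agreement on X.1.3.2: not wholly obtained. → 35%.
Line C: oilseed → X.1; fresh → X.1.1; for industrial use → X.1.1.2. Scheduled 9%. Eswyn agreement on X.2: X.1.1.2 not covered. → 9%.
Sum: 11% + 35% + 9% = 55%.

55%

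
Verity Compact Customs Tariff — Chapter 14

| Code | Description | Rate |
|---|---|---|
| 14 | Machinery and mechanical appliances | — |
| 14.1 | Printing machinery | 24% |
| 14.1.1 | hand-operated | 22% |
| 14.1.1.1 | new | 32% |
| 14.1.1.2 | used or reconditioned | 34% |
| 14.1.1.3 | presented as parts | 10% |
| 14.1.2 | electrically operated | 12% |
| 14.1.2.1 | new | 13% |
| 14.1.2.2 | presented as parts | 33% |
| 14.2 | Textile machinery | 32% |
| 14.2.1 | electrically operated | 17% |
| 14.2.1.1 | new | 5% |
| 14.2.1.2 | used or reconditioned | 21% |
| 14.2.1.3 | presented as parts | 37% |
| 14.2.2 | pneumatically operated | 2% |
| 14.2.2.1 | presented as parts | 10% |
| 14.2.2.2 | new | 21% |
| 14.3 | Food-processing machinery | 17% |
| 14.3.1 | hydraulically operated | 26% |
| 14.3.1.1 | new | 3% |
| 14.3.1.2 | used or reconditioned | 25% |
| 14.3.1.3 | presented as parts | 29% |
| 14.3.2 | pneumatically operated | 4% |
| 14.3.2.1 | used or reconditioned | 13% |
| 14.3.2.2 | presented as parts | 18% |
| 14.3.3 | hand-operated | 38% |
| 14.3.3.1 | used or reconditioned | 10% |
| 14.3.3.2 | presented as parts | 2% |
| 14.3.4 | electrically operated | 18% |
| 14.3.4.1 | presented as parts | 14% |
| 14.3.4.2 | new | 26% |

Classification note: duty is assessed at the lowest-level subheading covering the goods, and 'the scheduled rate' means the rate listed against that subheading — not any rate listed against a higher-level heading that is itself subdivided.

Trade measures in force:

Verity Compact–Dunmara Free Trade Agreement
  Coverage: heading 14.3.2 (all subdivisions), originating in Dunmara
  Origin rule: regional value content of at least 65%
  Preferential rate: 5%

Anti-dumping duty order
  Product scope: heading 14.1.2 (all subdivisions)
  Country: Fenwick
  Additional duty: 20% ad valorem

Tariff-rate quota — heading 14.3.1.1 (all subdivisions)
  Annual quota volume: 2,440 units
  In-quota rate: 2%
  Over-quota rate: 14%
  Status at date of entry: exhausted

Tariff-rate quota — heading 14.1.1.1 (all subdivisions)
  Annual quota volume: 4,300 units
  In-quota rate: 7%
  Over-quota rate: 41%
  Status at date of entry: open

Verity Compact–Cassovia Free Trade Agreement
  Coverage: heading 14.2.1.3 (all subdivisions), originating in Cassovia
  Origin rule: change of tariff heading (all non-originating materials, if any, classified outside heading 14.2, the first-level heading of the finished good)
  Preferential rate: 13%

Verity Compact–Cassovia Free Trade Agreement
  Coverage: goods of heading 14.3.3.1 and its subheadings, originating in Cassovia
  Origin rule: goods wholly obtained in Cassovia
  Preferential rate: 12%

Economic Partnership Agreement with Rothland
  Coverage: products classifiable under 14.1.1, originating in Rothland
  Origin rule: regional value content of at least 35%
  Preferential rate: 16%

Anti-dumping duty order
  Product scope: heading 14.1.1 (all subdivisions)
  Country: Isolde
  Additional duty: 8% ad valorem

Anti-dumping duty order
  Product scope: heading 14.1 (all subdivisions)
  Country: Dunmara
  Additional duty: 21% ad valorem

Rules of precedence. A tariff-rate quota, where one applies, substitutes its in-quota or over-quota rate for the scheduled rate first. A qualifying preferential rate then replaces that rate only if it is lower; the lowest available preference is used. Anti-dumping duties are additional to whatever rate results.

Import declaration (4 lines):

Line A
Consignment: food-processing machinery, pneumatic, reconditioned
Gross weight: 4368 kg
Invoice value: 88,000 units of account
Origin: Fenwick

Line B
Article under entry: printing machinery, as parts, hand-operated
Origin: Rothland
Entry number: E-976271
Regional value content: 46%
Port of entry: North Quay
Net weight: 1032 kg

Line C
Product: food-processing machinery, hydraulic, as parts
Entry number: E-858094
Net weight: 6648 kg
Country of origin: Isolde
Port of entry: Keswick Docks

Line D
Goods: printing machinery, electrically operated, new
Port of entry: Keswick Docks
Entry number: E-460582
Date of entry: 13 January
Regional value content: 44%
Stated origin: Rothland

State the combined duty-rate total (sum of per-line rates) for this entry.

65%

Line A: food-processing → 14.3; pneumatic → 14.3.2; reconditioned → 14.3.2.1. Scheduled 13%. No special measure applies. → 13%.
Line B: printing → 14.1; hand-operated → 14.1.1; as parts → 14.1.1.3. Scheduled 10%. Rothland agreement on 14.1.1: RVC ≥ 35% → 16% available; preference 16% not lower than 10% → no reduction. → 10%.
Line C: food-processing → 14.3; hydraulic → 14.3.1; as parts → 14.3.1.3. Scheduled 29%. No special measure applies. → 29%.
Line D: printing → 14.1; electrically operated → 14.1.2; new → 14.1.2.1. Scheduled 13%. Rothland agreement on 14.1.1: 14.1.2.1 not covered. → 13%.
Sum: 13% + 10% + 29% + 13% = 65%.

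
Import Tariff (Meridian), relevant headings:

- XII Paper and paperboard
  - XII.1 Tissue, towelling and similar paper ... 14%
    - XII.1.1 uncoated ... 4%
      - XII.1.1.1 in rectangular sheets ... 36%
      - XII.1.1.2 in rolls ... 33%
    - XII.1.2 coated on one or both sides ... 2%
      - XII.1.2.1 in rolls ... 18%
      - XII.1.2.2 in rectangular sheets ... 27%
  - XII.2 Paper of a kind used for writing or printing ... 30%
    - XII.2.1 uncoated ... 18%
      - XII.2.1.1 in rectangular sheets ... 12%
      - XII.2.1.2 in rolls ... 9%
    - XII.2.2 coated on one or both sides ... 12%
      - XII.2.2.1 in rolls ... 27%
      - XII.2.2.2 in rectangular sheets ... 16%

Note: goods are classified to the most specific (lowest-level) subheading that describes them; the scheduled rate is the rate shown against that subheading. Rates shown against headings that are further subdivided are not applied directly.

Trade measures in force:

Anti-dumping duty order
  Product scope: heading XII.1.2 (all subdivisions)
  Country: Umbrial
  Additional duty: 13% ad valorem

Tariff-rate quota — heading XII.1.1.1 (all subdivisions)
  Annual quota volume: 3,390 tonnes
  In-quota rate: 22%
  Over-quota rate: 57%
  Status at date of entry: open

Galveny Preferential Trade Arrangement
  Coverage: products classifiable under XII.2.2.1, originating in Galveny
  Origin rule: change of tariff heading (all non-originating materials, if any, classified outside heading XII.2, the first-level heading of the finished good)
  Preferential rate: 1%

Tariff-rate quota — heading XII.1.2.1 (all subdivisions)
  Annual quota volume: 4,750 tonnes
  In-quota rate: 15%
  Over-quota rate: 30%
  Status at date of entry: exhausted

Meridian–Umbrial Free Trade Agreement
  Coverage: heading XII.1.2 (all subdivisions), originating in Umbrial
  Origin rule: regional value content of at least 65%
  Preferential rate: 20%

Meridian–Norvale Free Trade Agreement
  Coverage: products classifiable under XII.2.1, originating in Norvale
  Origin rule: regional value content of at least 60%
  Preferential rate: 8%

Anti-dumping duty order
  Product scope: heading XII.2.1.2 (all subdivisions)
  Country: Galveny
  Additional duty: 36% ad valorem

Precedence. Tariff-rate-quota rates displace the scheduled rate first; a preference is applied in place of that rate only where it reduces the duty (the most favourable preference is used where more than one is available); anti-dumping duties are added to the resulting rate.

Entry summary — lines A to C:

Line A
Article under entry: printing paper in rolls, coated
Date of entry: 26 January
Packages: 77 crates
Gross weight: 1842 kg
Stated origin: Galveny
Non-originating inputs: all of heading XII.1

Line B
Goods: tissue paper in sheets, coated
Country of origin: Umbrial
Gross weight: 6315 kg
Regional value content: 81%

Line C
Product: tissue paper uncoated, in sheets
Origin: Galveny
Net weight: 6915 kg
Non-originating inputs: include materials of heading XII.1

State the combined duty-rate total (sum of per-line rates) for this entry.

Line A: printing paper → XII.2; coated → XII.2.2; in rolls → XII.2.2.1. Scheduled 27%. Galveny agreement on XII.2.2.1: CTH met → 1% available; preferential 1%. → 1%.
Line B: tissue paper → XII.1; coated → XII.1.2; in sheets → XII.1.2.2. Scheduled 27%. Umbrial agreement on XII.1.2: RVC ≥ 65% → 20% available; preferential 20%; anti-dumping (Umbrial, XII.1.2): +13%; total 20% + 13% = 33%. → 33%.
Line C: tissue paper → XII.1; uncoated → XII.1.1; in sheets → XII.1.1.1. Scheduled 36%. quota on XII.1.1.1 open → in-quota 22%; Galveny agreement on XII.2.2.1: XII.1.1.1 not covered. → 22%.
Sum: 1% + 33% + 22% = 56%.

56%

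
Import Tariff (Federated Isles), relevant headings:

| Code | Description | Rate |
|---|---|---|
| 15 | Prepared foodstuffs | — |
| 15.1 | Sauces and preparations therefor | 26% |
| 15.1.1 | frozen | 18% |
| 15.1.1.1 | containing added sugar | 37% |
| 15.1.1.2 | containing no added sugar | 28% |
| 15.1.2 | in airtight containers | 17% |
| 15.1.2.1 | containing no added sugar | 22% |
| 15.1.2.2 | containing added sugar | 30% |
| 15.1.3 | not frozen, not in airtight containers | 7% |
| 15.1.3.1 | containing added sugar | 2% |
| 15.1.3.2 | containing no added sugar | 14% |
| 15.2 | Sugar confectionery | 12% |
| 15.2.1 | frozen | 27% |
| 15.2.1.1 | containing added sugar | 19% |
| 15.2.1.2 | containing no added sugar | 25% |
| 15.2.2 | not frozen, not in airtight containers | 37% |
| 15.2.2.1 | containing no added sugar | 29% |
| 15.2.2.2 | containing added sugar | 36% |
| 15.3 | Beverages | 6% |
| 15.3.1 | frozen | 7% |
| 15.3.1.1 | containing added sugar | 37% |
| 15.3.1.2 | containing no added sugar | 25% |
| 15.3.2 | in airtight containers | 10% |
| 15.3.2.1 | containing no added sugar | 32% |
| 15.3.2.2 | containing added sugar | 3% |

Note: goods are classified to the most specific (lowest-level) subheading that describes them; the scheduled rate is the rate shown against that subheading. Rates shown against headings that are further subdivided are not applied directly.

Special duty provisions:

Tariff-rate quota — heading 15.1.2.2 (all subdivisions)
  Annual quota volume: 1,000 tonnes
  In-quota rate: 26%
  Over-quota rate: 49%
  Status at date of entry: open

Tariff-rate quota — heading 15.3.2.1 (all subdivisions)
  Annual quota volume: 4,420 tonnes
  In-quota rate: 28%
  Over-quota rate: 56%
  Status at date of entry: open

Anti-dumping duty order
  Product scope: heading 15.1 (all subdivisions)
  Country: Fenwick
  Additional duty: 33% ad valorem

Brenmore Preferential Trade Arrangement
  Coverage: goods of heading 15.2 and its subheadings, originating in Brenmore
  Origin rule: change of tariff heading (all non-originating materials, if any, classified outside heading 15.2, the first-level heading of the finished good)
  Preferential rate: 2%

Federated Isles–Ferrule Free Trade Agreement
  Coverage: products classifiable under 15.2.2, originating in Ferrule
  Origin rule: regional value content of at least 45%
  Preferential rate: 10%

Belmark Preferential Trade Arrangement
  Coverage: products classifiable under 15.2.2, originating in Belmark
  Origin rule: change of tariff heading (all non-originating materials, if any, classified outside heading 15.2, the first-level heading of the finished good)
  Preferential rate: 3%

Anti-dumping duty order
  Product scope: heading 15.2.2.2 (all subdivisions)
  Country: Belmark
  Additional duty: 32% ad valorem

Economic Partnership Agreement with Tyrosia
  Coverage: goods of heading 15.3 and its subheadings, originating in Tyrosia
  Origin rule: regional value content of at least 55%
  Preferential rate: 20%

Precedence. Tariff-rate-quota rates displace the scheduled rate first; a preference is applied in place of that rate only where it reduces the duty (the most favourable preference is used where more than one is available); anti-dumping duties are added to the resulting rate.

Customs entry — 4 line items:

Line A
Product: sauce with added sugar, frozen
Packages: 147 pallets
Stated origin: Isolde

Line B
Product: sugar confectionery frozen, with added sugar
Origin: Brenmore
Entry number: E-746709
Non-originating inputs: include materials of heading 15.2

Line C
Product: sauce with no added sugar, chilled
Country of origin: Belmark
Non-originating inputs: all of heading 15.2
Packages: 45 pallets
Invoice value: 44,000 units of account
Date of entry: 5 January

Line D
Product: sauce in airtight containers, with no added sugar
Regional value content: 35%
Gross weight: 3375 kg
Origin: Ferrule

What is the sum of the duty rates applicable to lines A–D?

Line A: sauce → 15.1; frozen → 15.1.1; with added sugar → 15.1.1.1. Scheduled 37%. No special measure applies. → 37%.
Line B: sugar confectionery → 15.2; frozen → 15.2.1; with added sugar → 15.2.1.1. Scheduled 19%. Brenmore agreement on 15.2: CTH not met. → 19%.
Line C: sauce → 15.1; chilled → 15.1.3; with no added sugar → 15.1.3.2. Scheduled 14%. Belmark agreement on 15.2.2: 15.1.3.2 not covered. → 14%.
Line D: sauce → 15.1; in airtight containers → 15.1.2; with no added sugar → 15.1.2.1. Scheduled 22%. Ferrule agreement on 15.2.2: 15.1.2.1 not covered. → 22%.
Sum: 37% + 19% + 14% + 22% = 92%.

92%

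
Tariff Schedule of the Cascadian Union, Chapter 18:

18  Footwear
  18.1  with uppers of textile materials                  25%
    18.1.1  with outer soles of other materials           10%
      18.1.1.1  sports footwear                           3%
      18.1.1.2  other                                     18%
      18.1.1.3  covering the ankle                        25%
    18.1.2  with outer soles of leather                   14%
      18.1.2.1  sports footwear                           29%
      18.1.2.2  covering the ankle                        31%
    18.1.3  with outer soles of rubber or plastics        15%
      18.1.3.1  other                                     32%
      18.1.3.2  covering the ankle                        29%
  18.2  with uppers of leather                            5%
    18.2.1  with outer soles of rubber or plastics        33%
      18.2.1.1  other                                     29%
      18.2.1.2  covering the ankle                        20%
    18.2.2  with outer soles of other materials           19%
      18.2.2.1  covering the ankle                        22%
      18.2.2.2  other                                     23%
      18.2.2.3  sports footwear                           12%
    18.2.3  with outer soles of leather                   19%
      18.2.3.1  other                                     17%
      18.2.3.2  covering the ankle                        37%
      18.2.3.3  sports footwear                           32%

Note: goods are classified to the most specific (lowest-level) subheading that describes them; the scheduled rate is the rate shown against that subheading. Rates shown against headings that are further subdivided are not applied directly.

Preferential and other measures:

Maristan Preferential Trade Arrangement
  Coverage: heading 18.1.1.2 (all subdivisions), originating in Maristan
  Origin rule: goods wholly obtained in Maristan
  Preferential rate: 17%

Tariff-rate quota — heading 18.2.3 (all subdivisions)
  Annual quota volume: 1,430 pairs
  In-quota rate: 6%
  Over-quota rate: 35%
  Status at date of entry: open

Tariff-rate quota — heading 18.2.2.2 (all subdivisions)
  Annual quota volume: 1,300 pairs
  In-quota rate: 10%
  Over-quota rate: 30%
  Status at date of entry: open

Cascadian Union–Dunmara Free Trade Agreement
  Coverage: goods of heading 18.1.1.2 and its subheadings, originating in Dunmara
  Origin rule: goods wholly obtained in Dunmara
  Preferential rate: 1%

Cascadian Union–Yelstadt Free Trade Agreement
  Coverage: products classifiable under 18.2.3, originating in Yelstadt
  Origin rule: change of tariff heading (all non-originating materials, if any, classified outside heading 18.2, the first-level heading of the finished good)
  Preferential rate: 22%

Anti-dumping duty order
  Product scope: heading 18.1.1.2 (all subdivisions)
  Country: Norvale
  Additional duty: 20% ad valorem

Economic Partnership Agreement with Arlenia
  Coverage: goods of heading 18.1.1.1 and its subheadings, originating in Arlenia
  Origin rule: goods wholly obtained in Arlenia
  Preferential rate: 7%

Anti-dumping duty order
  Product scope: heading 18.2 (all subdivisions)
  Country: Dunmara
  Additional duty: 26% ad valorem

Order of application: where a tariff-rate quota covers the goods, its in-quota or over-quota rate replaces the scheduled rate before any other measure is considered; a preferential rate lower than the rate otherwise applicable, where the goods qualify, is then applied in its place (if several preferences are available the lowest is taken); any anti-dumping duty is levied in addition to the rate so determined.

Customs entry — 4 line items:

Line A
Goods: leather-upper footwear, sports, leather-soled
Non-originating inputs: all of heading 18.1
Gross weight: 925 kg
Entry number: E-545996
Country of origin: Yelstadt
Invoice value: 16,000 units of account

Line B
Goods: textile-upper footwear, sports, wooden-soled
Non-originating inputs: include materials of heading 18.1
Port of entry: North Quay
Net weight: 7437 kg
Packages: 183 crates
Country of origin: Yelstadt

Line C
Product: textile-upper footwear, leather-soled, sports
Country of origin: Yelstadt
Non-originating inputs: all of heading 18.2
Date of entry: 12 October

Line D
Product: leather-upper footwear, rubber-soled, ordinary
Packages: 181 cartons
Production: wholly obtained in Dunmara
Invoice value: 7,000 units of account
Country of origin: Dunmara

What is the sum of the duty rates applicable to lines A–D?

93%

Line A: leather-upper → 18.2; leather-soled → 18.2.3; sports → 18.2.3.3. Scheduled 32%. quota on 18.2.3 open → in-quota 6%; Yelstadt agreement on 18.2.3: CTH met → 22% available; preference 22% not lower than 6% → no reduction. → 6%.
Line B: textile-upper → 18.1; wooden-soled → 18.1.1; sports → 18.1.1.1. Scheduled 3%. Yelstadt agreement on 18.2.3: 18.1.1.1 not covered. → 3%.
Line C: textile-upper → 18.1; leather-soled → 18.1.2; sports → 18.1.2.1. Scheduled 29%. Yelstadt agreement on 18.2.3: 18.1.2.1 not covered. → 29%.
Line D: leather-upper → 18.2; rubber-soled → 18.2.1; ordinary → 18.2.1.1. Scheduled 29%. Dunmara agreement on 18.1.1.2: 18.2.1.1 not covered; anti-dumping (Dunmara, 18.2): +26%; total 29% + 26% = 55%. → 55%.
Sum: 6% + 3% + 29% + 55% = 93%.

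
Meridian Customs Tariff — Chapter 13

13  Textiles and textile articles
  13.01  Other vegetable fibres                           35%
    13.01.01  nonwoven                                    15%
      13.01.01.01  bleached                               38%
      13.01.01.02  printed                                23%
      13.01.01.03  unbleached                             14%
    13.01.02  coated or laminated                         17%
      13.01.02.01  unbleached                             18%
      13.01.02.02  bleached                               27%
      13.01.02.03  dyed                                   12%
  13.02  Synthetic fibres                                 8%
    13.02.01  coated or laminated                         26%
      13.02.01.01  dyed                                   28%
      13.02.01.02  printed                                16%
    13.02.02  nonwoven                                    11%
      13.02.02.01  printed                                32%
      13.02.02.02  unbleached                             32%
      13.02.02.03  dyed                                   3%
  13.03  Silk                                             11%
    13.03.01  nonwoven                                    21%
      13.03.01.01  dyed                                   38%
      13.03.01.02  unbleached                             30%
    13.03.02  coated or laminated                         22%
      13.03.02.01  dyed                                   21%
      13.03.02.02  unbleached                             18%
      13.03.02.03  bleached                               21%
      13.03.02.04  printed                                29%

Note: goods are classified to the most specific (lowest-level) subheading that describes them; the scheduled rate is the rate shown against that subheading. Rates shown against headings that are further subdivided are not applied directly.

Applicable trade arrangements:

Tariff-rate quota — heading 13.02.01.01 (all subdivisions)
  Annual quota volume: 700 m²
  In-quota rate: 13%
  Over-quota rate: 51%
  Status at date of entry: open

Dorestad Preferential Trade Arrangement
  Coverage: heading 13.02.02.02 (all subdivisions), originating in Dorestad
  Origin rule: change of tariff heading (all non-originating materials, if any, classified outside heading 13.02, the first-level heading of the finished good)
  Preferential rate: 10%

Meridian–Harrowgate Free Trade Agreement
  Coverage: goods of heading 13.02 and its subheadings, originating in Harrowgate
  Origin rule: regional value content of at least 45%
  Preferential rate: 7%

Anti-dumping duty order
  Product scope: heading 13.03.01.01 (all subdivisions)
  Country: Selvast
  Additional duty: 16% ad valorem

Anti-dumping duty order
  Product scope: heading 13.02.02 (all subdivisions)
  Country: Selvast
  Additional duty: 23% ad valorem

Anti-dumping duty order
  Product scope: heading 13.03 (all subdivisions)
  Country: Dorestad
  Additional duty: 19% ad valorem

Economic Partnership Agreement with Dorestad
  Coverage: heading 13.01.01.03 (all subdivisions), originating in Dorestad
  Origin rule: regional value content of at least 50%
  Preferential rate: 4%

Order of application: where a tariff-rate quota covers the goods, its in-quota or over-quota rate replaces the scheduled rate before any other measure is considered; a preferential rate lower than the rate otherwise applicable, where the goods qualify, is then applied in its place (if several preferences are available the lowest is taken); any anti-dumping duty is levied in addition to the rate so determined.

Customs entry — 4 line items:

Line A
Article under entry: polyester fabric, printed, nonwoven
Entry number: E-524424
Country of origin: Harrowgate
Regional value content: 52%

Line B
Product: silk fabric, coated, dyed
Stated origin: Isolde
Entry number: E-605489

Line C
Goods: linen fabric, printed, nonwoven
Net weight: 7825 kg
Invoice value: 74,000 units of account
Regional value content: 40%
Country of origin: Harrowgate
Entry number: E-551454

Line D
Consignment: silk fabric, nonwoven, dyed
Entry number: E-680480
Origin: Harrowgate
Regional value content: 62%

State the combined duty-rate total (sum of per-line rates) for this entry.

Line A: polyester → 13.02; nonwoven → 13.02.02; printed → 13.02.02.01. Scheduled 32%. Harrowgate agreement on 13.02: RVC ≥ 45% → 7% available; preferential 7%. → 7%.
Line B: silk → 13.03; coated → 13.03.02; dyed → 13.03.02.01. Scheduled 21%. No special measure applies. → 21%.
Line C: linen → 13.01; nonwoven → 13.01.01; printed → 13.01.01.02. Scheduled 23%. Harrowgate agreement on 13.02: 13.01.01.02 not covered. → 23%.
Line D: silk → 13.03; nonwoven → 13.03.01; dyed → 13.03.01.01. Scheduled 38%. Harrowgate agreement on 13.02: 13.03.01.01 not covered. → 38%.
Sum: 7% + 21% + 23% + 38% = 89%.

89%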